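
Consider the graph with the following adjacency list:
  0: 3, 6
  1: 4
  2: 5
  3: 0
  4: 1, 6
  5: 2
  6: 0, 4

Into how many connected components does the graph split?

2

Starting from 2 we can reach 2, 5. That is one component of size 2.
Starting from 0 we can reach 0, 1, 3, 4, 6. That is one component of size 5.
Total: 2 components.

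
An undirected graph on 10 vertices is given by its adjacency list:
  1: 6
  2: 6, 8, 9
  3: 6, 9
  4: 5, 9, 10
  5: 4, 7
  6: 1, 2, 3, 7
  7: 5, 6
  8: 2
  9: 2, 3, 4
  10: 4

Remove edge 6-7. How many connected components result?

1

6 and 7 are still connected via 6-2-9-4-5-7, so the component count stays at 1.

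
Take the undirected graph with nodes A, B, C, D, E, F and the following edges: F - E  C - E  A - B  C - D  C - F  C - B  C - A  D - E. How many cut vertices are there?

1

Removing C increases the component count from 1 to 2, so C is a cut vertex.
By contrast removing E leaves 1 component; it is not a cut vertex. No other vertex is a cut vertex either.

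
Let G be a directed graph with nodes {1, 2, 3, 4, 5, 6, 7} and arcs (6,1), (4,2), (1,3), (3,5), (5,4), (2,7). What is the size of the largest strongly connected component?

1

{1} is an SCC by itself.
{7} is an SCC by itself.
{6} is an SCC by itself.
{5} is an SCC by itself.
{4} is an SCC by itself.
(and 2 more singleton SCCs)
The largest has 1 vertex.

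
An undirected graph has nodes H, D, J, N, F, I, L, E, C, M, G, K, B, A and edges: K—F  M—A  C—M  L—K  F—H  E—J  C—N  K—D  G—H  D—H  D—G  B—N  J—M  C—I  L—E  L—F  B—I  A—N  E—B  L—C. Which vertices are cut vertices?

Removing L increases the component count from 1 to 2, so L is a cut vertex.
By contrast removing M leaves 1 component; it is not a cut vertex. No other vertex is a cut vertex either.

L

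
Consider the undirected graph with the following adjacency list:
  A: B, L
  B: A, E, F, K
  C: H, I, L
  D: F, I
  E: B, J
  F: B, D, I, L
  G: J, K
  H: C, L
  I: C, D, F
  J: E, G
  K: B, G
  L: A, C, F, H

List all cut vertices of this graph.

B

Removing B increases the component count from 1 to 2, so B is a cut vertex.
By contrast removing F leaves 1 component; it is not a cut vertex. No other vertex is a cut vertex either.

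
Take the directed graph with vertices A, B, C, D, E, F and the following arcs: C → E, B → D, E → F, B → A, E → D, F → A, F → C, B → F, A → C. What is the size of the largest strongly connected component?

{A, C, E, F} are all mutually reachable — one SCC of size 4.
{B} is an SCC by itself.
{D} is an SCC by itself.
The largest has 4 vertices.

4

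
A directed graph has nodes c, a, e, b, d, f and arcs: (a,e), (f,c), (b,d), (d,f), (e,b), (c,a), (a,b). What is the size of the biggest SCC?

{a, b, c, d, e, f} are all mutually reachable — one SCC of size 6.
The largest has 6 vertices.

6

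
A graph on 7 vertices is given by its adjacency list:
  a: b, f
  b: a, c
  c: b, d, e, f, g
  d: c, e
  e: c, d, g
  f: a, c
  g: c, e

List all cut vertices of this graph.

c

Removing c increases the component count from 1 to 2, so c is a cut vertex.
By contrast removing f leaves 1 component; it is not a cut vertex. No other vertex is a cut vertex either.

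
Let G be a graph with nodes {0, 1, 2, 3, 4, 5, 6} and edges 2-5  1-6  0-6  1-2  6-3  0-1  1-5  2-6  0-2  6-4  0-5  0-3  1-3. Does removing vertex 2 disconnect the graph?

No

Deleting 2 leaves 1 component (was 1) (its neighbors 0, 1, 5, 6 remain connected to each other), so 2 is not a cut vertex.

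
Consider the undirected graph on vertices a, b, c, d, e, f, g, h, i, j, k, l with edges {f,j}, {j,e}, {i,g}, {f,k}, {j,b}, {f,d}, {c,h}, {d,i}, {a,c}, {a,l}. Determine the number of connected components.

Starting from a we can reach a, c, h, l. That is one component of size 4.
Starting from b we can reach b, d, e, f, g, i, j, k. That is one component of size 8.
Total: 2 components.

2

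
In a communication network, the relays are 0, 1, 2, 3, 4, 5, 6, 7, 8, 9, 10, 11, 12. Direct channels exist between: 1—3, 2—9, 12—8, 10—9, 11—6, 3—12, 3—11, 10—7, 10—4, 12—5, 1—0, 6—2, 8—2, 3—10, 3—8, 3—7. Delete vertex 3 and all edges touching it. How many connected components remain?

With 3 gone, the remaining components are: {0, 1}; {2, 4, 5, 6, 7, 8, 9, 10, 11, 12}.
That is 2 components.

2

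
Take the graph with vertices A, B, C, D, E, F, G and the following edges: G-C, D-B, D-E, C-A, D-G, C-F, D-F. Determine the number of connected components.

Starting from A we can reach A, B, C, D, E, F, G. That is one component of size 7.
Total: 1 component.

1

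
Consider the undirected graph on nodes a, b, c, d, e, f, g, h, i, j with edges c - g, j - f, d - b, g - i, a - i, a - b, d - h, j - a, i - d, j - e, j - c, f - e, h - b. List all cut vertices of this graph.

j

Removing j increases the component count from 1 to 2, so j is a cut vertex.
By contrast removing g leaves 1 component; it is not a cut vertex. No other vertex is a cut vertex either.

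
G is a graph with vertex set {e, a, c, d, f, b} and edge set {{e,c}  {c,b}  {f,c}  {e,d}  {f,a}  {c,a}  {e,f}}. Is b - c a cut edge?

Yes

Removing b - c leaves no path between b and c: the component count goes from 1 to 2. So it is a bridge.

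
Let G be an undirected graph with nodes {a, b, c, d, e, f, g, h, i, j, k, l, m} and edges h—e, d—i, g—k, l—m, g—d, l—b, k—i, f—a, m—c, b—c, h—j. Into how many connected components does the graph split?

Starting from a we can reach a, f. That is one component of size 2.
Starting from e we can reach e, h, j. That is one component of size 3.
Starting from d we can reach d, g, i, k. That is one component of size 4.
Starting from b we can reach b, c, l, m. That is one component of size 4.
Total: 4 components.

4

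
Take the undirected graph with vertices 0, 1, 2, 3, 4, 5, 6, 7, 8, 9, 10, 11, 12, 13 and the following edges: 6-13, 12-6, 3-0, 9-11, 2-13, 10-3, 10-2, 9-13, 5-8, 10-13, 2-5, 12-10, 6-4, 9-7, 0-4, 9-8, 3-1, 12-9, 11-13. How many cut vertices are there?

2

Removing 3 increases the component count from 1 to 2, so 3 is a cut vertex.
Removing 9 increases the component count from 1 to 2, so 9 is a cut vertex.
By contrast removing 11 leaves 1 component; it is not a cut vertex. No other vertex is a cut vertex either.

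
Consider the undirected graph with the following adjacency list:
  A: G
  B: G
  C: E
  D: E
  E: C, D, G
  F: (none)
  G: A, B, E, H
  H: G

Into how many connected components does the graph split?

F is isolated — a component by itself.
Starting from A we can reach A, B, C, D, E, G, H. That is one component of size 7.
Total: 2 components.

2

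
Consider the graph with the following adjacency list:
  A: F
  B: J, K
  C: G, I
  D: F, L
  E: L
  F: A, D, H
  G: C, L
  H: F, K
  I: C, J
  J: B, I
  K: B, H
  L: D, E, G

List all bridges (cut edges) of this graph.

A-F, E-L

The edges on the cycle L-D-F-H-K-B-J-I-C-G-L are not bridges since each lies on that cycle.
But removing F-A disconnects F from A; removing L-E disconnects L from E — these are bridges.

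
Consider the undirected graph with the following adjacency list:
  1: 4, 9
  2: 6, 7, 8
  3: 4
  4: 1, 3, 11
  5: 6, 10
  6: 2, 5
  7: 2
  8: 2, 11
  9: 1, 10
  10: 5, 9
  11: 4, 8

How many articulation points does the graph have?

2

Removing 2 increases the component count from 1 to 2, so 2 is a cut vertex.
Removing 4 increases the component count from 1 to 2, so 4 is a cut vertex.
By contrast removing 10 leaves 1 component; it is not a cut vertex. No other vertex is a cut vertex either.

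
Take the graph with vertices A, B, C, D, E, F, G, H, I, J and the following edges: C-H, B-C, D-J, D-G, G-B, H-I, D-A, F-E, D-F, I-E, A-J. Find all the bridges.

none

The edges on the cycle D-A-J-D are not bridges since each lies on that cycle.
Every edge lies on some cycle, so there are no bridges.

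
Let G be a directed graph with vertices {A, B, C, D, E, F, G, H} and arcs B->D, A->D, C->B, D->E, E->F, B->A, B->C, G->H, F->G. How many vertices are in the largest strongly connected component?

2

{B, C} are all mutually reachable — one SCC of size 2.
{G} is an SCC by itself.
{H} is an SCC by itself.
{A} is an SCC by itself.
{D} is an SCC by itself.
(and 2 more singleton SCCs)
The largest has 2 vertices.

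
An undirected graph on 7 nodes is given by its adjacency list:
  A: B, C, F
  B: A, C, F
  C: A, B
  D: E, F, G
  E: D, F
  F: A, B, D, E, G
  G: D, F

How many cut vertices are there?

1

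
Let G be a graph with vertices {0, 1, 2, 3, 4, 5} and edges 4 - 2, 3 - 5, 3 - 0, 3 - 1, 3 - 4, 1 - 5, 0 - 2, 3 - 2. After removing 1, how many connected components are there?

1

With 1 gone, the remaining components are: {0, 2, 3, 4, 5}.
That is 1 component.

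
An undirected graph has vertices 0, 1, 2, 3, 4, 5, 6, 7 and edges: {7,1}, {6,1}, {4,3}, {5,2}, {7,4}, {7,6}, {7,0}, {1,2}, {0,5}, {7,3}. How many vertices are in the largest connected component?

8

Starting from 0 we can reach 0, 1, 2, 3, 4, 5, 6, 7. That is one component of size 8.
The largest has 8 vertices.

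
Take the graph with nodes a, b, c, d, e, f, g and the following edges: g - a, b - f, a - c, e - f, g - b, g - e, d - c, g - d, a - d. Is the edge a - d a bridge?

No

After removing a - d, the path a-g-d still connects them, so the edge is not a bridge.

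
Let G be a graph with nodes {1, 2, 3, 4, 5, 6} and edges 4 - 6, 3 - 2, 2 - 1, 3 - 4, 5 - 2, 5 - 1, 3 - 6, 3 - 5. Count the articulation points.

Removing 3 increases the component count from 1 to 2, so 3 is a cut vertex.
By contrast removing 4 leaves 1 component; it is not a cut vertex. No other vertex is a cut vertex either.

1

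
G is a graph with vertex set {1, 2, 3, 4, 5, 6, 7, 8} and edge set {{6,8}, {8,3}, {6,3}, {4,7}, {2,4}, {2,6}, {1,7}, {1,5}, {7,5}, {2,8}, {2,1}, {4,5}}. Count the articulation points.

Removing 2 increases the component count from 1 to 2, so 2 is a cut vertex.
By contrast removing 6 leaves 1 component; it is not a cut vertex. No other vertex is a cut vertex either.

1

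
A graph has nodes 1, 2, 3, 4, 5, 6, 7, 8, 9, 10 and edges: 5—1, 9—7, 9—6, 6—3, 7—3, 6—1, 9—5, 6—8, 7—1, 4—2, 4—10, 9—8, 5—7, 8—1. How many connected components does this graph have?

2

Starting from 2 we can reach 2, 4, 10. That is one component of size 3.
Starting from 1 we can reach 1, 3, 5, 6, 7, 8, 9. That is one component of size 7.
Total: 2 components.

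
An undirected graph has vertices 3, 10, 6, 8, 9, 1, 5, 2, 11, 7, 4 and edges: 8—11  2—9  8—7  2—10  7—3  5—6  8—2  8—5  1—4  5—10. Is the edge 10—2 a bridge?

No

After removing 10—2, the path 10-5-8-2 still connects them, so the edge is not a bridge.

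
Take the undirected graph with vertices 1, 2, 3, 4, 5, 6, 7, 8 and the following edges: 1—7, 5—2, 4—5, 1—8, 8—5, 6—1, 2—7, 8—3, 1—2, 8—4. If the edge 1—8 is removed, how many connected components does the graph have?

1

1 and 8 are still connected via 1-2-5-8, so the component count stays at 1.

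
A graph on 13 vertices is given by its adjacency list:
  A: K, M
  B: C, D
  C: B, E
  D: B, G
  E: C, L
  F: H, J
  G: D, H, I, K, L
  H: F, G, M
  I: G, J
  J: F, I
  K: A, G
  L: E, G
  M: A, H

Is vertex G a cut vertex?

Yes

Deleting G raises the number of components from 1 to 2, so G is a cut vertex.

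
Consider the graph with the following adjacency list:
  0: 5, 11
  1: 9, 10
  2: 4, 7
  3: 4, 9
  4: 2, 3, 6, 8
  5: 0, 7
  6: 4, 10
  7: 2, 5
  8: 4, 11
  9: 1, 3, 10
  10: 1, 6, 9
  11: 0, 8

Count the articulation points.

1

Removing 4 increases the component count from 1 to 2, so 4 is a cut vertex.
By contrast removing 7 leaves 1 component; it is not a cut vertex. No other vertex is a cut vertex either.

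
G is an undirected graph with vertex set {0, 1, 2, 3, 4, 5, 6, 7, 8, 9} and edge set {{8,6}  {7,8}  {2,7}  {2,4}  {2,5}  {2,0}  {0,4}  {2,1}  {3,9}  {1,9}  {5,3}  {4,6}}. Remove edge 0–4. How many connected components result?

1

0 and 4 are still connected via 0-2-4, so the component count stays at 1.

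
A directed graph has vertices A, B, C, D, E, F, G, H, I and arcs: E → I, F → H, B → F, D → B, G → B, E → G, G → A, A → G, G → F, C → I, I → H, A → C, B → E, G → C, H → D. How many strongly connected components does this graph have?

{A, B, C, D, E, F, G, H, I} are all mutually reachable — one SCC of size 9.
That gives 1 strongly connected component.

1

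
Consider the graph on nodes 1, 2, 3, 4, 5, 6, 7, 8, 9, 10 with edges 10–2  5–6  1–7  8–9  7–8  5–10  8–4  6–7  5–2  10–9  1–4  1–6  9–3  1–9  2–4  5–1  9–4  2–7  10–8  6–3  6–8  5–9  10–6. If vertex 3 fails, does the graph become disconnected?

Deleting 3 leaves 1 component (was 1) (its neighbors 6, 9 remain connected to each other), so 3 is not a cut vertex.

No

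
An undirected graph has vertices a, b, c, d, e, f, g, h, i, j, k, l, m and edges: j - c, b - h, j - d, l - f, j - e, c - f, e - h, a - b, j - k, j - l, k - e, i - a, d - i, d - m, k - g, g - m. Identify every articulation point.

j

Removing j increases the component count from 1 to 2, so j is a cut vertex.
By contrast removing l leaves 1 component; it is not a cut vertex. No other vertex is a cut vertex either.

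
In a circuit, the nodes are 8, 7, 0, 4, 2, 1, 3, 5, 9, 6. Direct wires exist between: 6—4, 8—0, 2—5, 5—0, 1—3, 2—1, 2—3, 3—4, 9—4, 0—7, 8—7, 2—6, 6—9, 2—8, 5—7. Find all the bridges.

The edges on the cycle 5-0-7-5 are not bridges since each lies on that cycle.
Every edge lies on some cycle, so there are no bridges.

none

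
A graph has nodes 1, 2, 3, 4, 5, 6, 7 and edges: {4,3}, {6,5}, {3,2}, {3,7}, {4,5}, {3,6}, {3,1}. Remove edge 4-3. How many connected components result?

1

4 and 3 are still connected via 4-5-6-3, so the component count stays at 1.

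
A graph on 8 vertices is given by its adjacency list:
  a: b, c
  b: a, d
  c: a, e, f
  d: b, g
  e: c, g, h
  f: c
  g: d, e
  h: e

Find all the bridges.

c-f, e-h

The edges on the cycle b-a-c-e-g-d-b are not bridges since each lies on that cycle.
But removing e-h disconnects e from h; removing c-f disconnects c from f — these are bridges.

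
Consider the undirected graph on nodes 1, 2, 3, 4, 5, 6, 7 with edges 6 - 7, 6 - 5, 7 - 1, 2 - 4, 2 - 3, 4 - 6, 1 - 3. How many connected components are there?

Starting from 1 we can reach 1, 2, 3, 4, 5, 6, 7. That is one component of size 7.
Total: 1 component.

1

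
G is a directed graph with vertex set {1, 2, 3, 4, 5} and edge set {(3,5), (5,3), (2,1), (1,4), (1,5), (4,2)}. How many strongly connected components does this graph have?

{1, 2, 4} are all mutually reachable — one SCC of size 3.
{3, 5} are all mutually reachable — one SCC of size 2.
That gives 2 strongly connected components.

2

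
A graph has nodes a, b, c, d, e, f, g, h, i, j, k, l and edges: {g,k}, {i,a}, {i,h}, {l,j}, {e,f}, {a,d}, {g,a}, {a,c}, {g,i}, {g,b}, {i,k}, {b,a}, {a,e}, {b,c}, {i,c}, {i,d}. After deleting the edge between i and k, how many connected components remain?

2

i and k are still connected via i-g-k, so the component count stays at 2.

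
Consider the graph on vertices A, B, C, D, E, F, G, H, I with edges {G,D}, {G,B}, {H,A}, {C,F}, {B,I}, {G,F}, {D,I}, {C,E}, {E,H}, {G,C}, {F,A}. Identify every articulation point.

G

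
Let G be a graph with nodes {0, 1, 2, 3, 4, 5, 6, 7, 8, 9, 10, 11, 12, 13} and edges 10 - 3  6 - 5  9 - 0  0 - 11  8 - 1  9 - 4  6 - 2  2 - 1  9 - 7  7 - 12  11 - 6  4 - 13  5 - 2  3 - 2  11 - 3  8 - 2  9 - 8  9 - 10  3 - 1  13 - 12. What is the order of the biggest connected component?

Starting from 0 we can reach 0, 1, 2, 3, 4, 5, 6, 7, 8, 9, 10, 11, 12, 13. That is one component of size 14.
The largest has 14 vertices.

14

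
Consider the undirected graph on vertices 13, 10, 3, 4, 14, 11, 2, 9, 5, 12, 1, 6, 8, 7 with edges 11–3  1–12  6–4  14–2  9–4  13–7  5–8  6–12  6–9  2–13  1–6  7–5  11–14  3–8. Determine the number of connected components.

10 is isolated — a component by itself.
Starting from 1 we can reach 1, 4, 6, 9, 12. That is one component of size 5.
Starting from 2 we can reach 2, 3, 5, 7, 8, 11, 13, 14. That is one component of size 8.
Total: 3 components.

3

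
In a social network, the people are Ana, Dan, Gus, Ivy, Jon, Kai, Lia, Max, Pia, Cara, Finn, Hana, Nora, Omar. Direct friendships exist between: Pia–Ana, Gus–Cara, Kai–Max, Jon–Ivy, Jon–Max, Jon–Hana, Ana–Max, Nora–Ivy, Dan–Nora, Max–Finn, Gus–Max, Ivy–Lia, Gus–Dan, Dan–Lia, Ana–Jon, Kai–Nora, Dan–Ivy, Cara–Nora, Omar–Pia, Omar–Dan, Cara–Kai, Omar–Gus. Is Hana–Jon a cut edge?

Yes

Removing Hana–Jon leaves no path between Hana and Jon: the component count goes from 1 to 2. So it is a bridge.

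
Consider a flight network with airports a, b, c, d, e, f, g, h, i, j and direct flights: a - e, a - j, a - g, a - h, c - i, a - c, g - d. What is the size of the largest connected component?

8

f is isolated — a component by itself.
b is isolated — a component by itself.
Starting from a we can reach a, c, d, e, g, h, i, j. That is one component of size 8.
The largest has 8 vertices.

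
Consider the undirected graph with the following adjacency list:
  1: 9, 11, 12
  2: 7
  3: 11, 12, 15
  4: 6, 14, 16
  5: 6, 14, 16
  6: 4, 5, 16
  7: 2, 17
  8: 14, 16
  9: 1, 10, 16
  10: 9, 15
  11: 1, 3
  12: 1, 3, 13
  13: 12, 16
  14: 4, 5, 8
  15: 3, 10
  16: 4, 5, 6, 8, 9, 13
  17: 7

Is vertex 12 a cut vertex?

Deleting 12 leaves 2 components (was 2), so 12 is not a cut vertex.

No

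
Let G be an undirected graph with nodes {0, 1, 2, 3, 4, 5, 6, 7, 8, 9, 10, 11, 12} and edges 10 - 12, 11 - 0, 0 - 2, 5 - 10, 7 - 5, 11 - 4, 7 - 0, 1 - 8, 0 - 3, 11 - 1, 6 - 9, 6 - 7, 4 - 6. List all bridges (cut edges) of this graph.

0-2, 0-3, 1-11, 1-8, 10-12, 10-5, 5-7, 6-9

The edges on the cycle 11-4-6-7-0-11 are not bridges since each lies on that cycle.
But removing 1 - 8 disconnects 1 from 8; removing 12 - 10 disconnects 12 from 10; removing 5 - 10 disconnects 5 from 10; removing 7 - 5 disconnects 7 from 5 — these are bridges.
In total 8 edges are bridges.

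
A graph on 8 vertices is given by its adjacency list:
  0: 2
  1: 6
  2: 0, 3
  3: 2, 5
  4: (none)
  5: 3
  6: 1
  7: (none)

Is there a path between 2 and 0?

Yes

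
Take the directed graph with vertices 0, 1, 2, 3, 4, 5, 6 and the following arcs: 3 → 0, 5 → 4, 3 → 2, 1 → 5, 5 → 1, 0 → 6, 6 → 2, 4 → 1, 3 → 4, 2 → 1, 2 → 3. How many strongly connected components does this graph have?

2

{0, 2, 3, 6} are all mutually reachable — one SCC of size 4.
{1, 4, 5} are all mutually reachable — one SCC of size 3.
That gives 2 strongly connected components.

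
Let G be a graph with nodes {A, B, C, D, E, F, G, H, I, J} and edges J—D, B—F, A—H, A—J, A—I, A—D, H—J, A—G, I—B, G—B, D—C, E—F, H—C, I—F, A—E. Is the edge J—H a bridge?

No

After removing J—H, the path J-A-H still connects them, so the edge is not a bridge.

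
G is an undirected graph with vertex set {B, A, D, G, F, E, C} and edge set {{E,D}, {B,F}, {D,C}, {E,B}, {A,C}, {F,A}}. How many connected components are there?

2

G is isolated — a component by itself.
Starting from A we can reach A, B, C, D, E, F. That is one component of size 6.
Total: 2 components.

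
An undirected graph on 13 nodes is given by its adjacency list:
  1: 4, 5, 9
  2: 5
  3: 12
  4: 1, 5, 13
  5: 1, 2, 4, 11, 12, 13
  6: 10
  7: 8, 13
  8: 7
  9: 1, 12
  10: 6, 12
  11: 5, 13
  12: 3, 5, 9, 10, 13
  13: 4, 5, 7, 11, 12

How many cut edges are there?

6

The edges on the cycle 5-12-13-5 are not bridges since each lies on that cycle.
But removing 5-2 disconnects 5 from 2; removing 3-12 disconnects 3 from 12; removing 8-7 disconnects 8 from 7; removing 12-10 disconnects 12 from 10 — these are bridges.
In total 6 edges are bridges.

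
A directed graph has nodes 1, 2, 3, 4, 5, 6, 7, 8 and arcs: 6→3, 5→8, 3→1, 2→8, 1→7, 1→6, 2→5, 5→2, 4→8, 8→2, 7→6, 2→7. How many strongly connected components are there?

3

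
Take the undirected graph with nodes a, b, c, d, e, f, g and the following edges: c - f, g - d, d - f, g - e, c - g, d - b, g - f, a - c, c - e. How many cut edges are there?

2

The edges on the cycle c-g-d-f-c are not bridges since each lies on that cycle.
But removing a - c disconnects a from c; removing b - d disconnects b from d — these are bridges.
That makes 2 bridges.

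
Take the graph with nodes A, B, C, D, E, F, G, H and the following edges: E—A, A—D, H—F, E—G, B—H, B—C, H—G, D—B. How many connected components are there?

Starting from A we can reach A, B, C, D, E, F, G, H. That is one component of size 8.
Total: 1 component.

1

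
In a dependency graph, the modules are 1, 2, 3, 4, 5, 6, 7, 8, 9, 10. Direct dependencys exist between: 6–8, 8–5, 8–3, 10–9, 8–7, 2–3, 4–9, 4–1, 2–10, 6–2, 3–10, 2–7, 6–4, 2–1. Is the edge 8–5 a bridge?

Removing 8–5 leaves no path between 8 and 5: the component count goes from 1 to 2. So it is a bridge.

Yes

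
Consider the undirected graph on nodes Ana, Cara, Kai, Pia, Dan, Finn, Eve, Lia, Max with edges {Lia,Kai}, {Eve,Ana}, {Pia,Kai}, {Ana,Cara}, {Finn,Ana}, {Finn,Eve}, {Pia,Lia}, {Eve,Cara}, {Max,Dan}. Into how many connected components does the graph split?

3

Starting from Dan we can reach Dan, Max. That is one component of size 2.
Starting from Kai we can reach Kai, Lia, Pia. That is one component of size 3.
Starting from Ana we can reach Ana, Eve, Cara, Finn. That is one component of size 4.
Total: 3 components.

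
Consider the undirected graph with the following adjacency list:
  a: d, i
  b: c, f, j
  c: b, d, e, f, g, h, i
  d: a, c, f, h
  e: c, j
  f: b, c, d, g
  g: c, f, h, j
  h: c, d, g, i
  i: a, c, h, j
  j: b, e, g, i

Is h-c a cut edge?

No

After removing h-c, the path h-d-c still connects them, so the edge is not a bridge.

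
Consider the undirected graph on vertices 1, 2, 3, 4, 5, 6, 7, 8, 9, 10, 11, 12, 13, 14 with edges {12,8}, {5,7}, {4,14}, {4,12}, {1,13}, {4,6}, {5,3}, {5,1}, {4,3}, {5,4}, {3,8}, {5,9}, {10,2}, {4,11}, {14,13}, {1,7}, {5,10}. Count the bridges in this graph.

5

The edges on the cycle 5-4-12-8-3-5 are not bridges since each lies on that cycle.
But removing 11 - 4 disconnects 11 from 4; removing 10 - 2 disconnects 10 from 2; removing 10 - 5 disconnects 10 from 5; removing 9 - 5 disconnects 9 from 5 — these are bridges.
In total 5 edges are bridges.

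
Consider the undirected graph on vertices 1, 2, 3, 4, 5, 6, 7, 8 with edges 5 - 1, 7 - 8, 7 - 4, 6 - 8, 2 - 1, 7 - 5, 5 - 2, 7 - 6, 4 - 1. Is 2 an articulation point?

Deleting 2 leaves 2 components (was 2), so 2 is not a cut vertex.

No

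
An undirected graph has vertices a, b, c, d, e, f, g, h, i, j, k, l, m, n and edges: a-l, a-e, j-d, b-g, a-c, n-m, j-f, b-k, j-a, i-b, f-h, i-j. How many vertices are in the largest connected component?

Starting from m we can reach m, n. That is one component of size 2.
Starting from a we can reach a, b, c, d, e, f, g, h, i, j, k, l. That is one component of size 12.
The largest has 12 vertices.

12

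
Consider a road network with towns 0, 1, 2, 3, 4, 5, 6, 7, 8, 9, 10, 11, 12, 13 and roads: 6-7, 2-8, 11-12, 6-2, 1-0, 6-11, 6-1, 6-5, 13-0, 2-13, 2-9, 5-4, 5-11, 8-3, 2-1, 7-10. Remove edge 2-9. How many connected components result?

Before removal there is 1 component.
2-9 is a bridge — removing it separates 2's side from 9's side.
After removal: 2 components.

2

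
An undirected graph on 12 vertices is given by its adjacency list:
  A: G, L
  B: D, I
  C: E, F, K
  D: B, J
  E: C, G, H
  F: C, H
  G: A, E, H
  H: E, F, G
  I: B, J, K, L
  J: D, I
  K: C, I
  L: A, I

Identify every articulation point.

I

Removing I increases the component count from 1 to 2, so I is a cut vertex.
By contrast removing D leaves 1 component; it is not a cut vertex. No other vertex is a cut vertex either.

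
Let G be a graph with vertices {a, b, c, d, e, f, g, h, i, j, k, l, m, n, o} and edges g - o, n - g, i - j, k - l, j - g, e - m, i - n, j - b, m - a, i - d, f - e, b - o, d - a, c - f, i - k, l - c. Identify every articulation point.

i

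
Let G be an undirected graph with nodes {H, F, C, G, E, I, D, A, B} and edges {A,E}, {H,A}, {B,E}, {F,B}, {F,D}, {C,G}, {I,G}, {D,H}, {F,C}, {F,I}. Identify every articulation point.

Removing F increases the component count from 1 to 2, so F is a cut vertex.
By contrast removing E leaves 1 component; it is not a cut vertex. No other vertex is a cut vertex either.

F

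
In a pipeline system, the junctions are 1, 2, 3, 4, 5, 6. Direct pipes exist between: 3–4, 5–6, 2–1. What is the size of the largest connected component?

Starting from 3 we can reach 3, 4. That is one component of size 2.
Starting from 1 we can reach 1, 2. That is one component of size 2.
Starting from 5 we can reach 5, 6. That is one component of size 2.
The largest has 2 vertices.

2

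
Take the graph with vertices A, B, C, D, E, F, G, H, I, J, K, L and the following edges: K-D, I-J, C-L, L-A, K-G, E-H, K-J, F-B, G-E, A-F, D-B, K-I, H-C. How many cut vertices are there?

1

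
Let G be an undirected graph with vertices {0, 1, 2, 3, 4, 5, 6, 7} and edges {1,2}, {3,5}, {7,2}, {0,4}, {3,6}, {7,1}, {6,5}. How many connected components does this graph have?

Starting from 0 we can reach 0, 4. That is one component of size 2.
Starting from 1 we can reach 1, 2, 7. That is one component of size 3.
Starting from 3 we can reach 3, 5, 6. That is one component of size 3.
Total: 3 components.

3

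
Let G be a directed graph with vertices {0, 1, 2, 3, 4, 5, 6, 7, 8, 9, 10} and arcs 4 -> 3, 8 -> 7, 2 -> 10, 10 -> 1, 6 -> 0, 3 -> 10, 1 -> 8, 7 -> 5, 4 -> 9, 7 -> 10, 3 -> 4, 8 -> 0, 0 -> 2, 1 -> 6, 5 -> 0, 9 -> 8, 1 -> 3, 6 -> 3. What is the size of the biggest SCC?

11

{0, 1, 2, 3, 4, 5, 6, 7, 8, 9, 10} are all mutually reachable — one SCC of size 11.
The largest has 11 vertices.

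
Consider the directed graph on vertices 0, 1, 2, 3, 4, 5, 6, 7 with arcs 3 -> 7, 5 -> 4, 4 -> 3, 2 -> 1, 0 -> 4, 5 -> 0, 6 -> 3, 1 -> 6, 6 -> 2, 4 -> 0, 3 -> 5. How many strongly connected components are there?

3

{0, 3, 4, 5} are all mutually reachable — one SCC of size 4.
{1, 2, 6} are all mutually reachable — one SCC of size 3.
{7} is an SCC by itself.
That gives 3 strongly connected components.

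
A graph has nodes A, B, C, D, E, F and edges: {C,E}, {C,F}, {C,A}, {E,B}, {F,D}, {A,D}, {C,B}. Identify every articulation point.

C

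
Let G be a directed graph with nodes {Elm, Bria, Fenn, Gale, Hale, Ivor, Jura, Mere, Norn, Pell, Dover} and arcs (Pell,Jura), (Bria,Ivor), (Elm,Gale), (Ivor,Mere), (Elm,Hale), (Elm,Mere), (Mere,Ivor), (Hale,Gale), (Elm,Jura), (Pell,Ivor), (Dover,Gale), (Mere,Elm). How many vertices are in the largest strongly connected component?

3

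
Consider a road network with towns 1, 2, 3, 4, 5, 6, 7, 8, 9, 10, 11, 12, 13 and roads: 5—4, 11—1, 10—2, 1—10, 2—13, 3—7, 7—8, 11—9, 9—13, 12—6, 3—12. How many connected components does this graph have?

3

Starting from 4 we can reach 4, 5. That is one component of size 2.
Starting from 3 we can reach 3, 6, 7, 8, 12. That is one component of size 5.
Starting from 1 we can reach 1, 2, 9, 10, 11, 13. That is one component of size 6.
Total: 3 components.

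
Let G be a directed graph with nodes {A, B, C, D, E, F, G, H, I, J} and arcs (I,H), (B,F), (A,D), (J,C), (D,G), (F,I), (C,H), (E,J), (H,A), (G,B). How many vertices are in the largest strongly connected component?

{A, B, D, F, G, H, I} are all mutually reachable — one SCC of size 7.
{J} is an SCC by itself.
{C} is an SCC by itself.
{E} is an SCC by itself.
The largest has 7 vertices.

7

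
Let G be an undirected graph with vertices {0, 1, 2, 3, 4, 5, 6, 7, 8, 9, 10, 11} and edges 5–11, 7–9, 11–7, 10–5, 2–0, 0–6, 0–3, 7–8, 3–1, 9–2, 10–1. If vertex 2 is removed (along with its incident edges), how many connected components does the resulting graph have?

2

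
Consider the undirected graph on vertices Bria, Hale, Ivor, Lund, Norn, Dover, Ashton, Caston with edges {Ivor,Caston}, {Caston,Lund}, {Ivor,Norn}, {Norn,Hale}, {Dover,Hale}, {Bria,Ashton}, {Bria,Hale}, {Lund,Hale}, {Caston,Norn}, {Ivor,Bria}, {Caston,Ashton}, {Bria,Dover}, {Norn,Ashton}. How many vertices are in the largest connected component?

Starting from Bria we can reach Bria, Hale, Ivor, Lund, Norn, Dover, Ashton, Caston. That is one component of size 8.
The largest has 8 vertices.

8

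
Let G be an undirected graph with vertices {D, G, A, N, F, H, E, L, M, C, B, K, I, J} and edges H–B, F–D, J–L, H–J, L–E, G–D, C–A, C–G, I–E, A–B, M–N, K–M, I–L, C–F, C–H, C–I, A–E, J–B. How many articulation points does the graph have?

2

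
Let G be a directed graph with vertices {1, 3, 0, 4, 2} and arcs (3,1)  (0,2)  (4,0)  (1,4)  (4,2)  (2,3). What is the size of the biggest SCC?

5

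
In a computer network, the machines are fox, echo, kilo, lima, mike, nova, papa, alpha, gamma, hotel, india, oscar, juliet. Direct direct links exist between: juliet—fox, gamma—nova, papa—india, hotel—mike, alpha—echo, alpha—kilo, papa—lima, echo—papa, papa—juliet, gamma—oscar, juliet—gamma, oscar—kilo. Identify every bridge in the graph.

fox-juliet, gamma-nova, hotel-mike, india-papa, lima-papa

The edges on the cycle alpha-echo-papa-juliet-gamma-oscar-kilo-alpha are not bridges since each lies on that cycle.
But removing papa—lima disconnects papa from lima; removing hotel—mike disconnects hotel from mike; removing juliet—fox disconnects juliet from fox; removing india—papa disconnects india from papa — these are bridges.
In total 5 edges are bridges.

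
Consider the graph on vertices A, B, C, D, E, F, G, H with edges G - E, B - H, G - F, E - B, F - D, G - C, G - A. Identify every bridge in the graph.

removing G - A disconnects G from A; removing F - G disconnects F from G; removing H - B disconnects H from B; removing F - D disconnects F from D — these are bridges.
In total 7 edges are bridges.

A-G, B-E, B-H, C-G, D-F, E-G, F-G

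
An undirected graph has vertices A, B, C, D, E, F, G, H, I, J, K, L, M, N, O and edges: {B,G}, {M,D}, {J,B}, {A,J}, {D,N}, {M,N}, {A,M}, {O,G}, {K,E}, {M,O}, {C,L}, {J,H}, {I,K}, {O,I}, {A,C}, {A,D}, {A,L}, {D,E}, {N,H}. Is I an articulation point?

No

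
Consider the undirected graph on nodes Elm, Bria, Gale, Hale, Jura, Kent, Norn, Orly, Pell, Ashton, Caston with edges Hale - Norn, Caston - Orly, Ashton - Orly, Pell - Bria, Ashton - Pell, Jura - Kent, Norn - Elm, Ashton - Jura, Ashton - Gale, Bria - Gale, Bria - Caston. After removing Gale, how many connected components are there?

With Gale gone, the remaining components are: {Elm, Hale, Norn}; {Bria, Jura, Kent, Orly, Pell, Ashton, Caston}.
That is 2 components.

2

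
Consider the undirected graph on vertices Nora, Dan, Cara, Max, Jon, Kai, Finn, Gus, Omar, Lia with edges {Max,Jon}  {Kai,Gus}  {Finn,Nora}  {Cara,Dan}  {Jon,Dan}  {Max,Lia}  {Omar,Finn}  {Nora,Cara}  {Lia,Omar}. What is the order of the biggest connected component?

Starting from Gus we can reach Gus, Kai. That is one component of size 2.
Starting from Dan we can reach Dan, Jon, Lia, Max, Cara, Finn, Nora, Omar. That is one component of size 8.
The largest has 8 vertices.

8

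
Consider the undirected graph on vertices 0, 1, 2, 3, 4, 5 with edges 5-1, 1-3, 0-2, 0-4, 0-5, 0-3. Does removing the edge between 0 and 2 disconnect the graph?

Yes

Removing 0-2 leaves no path between 0 and 2: the component count goes from 1 to 2. So it is a bridge.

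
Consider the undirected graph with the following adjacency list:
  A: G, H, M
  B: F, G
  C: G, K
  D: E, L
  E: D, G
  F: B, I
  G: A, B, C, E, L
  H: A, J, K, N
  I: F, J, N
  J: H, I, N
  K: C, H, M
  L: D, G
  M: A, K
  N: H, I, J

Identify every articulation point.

G

Removing G increases the component count from 1 to 2, so G is a cut vertex.
By contrast removing E leaves 1 component; it is not a cut vertex. No other vertex is a cut vertex either.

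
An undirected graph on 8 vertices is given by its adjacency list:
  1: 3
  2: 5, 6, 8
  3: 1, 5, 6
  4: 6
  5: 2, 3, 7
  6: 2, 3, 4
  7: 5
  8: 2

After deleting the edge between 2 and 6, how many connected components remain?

1

2 and 6 are still connected via 2-5-3-6, so the component count stays at 1.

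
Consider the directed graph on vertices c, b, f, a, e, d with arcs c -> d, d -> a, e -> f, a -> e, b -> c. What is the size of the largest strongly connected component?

1

{a} is an SCC by itself.
{f} is an SCC by itself.
{e} is an SCC by itself.
{c} is an SCC by itself.
{d} is an SCC by itself.
(and 1 more singleton SCC)
The largest has 1 vertex.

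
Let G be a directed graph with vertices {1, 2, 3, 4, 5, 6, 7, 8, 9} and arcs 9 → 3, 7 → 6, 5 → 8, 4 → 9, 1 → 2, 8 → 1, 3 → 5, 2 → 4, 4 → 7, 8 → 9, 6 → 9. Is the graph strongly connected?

From 9 we can reach every vertex (1, 2, 3, 4, 5, 6, 7, 8, 9), and every vertex can reach 9 (1, 2, 3, 4, 5, 6, 7, 8, 9). So the whole graph is one strongly connected component.

Yes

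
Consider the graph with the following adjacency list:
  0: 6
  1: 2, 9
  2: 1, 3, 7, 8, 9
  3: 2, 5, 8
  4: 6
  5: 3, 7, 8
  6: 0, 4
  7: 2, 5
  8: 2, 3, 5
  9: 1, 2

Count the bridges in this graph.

The edges on the cycle 2-1-9-2 are not bridges since each lies on that cycle.
But removing 6-0 disconnects 6 from 0; removing 6-4 disconnects 6 from 4 — these are bridges.
That makes 2 bridges.

2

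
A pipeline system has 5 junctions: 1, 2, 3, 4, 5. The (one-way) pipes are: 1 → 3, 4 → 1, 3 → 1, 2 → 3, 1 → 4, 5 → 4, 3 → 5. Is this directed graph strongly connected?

There is no directed path from 1 to 2, so the graph is not strongly connected.

No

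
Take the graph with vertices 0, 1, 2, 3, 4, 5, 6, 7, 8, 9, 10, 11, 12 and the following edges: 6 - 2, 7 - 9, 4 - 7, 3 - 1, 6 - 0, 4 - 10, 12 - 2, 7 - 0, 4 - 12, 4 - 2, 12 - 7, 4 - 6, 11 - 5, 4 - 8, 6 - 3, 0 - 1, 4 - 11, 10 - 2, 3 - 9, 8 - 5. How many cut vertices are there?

1

Removing 4 increases the component count from 1 to 2, so 4 is a cut vertex.
By contrast removing 7 leaves 1 component; it is not a cut vertex. No other vertex is a cut vertex either.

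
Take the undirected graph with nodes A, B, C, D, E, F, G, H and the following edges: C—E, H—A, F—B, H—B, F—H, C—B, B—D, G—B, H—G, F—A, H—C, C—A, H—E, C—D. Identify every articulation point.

Removing G, for instance, still leaves 1 component. No single vertex removal increases the component count — the graph has no articulation points.

none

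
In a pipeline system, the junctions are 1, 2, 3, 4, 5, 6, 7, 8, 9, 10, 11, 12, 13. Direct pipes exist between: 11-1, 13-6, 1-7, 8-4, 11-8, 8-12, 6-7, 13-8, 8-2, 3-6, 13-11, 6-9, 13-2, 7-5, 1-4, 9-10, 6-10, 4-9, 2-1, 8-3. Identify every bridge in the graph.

12-8, 5-7

The edges on the cycle 11-8-2-1-11 are not bridges since each lies on that cycle.
But removing 7-5 disconnects 7 from 5; removing 12-8 disconnects 12 from 8 — these are bridges.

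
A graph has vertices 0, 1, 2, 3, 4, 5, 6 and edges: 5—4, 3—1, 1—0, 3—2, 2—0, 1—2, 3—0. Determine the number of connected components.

6 is isolated — a component by itself.
Starting from 4 we can reach 4, 5. That is one component of size 2.
Starting from 0 we can reach 0, 1, 2, 3. That is one component of size 4.
Total: 3 components.

3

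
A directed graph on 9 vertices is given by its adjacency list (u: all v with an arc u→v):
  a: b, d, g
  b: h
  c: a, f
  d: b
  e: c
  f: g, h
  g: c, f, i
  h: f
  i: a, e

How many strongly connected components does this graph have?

1

{a, b, c, d, e, f, g, h, i} are all mutually reachable — one SCC of size 9.
That gives 1 strongly connected component.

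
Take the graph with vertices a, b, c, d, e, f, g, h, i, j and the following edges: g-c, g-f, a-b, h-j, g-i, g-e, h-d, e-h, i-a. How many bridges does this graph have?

9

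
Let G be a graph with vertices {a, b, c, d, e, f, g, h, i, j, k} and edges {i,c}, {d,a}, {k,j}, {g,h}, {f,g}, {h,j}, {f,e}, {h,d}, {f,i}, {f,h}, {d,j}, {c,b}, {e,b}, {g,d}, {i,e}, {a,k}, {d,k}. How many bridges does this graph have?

0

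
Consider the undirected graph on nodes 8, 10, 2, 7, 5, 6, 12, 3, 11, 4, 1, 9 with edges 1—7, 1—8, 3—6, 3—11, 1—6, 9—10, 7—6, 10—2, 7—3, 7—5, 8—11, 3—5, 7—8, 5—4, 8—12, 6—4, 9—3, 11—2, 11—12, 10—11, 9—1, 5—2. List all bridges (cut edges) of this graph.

The edges on the cycle 1-7-3-11-8-1 are not bridges since each lies on that cycle.
Every edge lies on some cycle, so there are no bridges.

none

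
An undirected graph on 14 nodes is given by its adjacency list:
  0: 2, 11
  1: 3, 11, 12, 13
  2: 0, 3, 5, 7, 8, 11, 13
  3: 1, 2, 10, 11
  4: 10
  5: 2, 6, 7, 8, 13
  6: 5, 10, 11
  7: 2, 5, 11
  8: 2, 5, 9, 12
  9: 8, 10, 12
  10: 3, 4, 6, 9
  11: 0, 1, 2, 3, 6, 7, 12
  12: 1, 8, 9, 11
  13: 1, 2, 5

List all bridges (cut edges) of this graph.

10-4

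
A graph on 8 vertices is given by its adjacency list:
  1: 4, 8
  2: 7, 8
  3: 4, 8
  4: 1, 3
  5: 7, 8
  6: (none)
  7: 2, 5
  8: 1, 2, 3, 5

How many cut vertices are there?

1

Removing 8 increases the component count from 2 to 3, so 8 is a cut vertex.
By contrast removing 5 leaves 2 components; it is not a cut vertex. No other vertex is a cut vertex either.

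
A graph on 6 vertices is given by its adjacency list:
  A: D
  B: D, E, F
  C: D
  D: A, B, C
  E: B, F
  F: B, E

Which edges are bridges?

The edges on the cycle F-E-B-F are not bridges since each lies on that cycle.
But removing D-A disconnects D from A; removing B-D disconnects B from D; removing D-C disconnects D from C — these are bridges.

A-D, B-D, C-D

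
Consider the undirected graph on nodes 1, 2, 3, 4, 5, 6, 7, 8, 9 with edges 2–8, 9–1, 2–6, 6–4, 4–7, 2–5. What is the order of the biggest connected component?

6

3 is isolated — a component by itself.
Starting from 1 we can reach 1, 9. That is one component of size 2.
Starting from 2 we can reach 2, 4, 5, 6, 7, 8. That is one component of size 6.
The largest has 6 vertices.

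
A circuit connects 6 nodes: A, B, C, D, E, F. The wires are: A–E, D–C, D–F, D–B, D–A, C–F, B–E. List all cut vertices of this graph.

D

Removing D increases the component count from 1 to 2, so D is a cut vertex.
By contrast removing F leaves 1 component; it is not a cut vertex. No other vertex is a cut vertex either.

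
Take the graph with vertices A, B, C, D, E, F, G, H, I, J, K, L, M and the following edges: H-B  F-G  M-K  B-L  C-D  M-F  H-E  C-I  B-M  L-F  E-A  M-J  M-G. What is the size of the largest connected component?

Starting from C we can reach C, D, I. That is one component of size 3.
Starting from A we can reach A, B, E, F, G, H, J, K, L, M. That is one component of size 10.
The largest has 10 vertices.

10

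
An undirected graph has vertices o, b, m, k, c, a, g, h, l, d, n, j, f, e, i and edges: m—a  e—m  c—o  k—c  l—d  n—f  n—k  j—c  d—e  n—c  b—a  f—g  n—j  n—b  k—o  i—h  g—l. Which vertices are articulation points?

n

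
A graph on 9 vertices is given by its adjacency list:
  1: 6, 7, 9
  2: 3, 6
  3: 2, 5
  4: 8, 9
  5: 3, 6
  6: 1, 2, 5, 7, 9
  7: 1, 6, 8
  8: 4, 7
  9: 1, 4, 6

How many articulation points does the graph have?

1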